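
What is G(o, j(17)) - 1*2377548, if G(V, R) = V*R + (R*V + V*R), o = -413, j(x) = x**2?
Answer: -2735619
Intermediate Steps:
G(V, R) = 3*R*V (G(V, R) = R*V + (R*V + R*V) = R*V + 2*R*V = 3*R*V)
G(o, j(17)) - 1*2377548 = 3*17**2*(-413) - 1*2377548 = 3*289*(-413) - 2377548 = -358071 - 2377548 = -2735619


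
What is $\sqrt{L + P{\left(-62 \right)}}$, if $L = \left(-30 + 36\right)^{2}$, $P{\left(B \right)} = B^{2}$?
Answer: $2 \sqrt{970} \approx 62.29$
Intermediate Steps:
$L = 36$ ($L = 6^{2} = 36$)
$\sqrt{L + P{\left(-62 \right)}} = \sqrt{36 + \left(-62\right)^{2}} = \sqrt{36 + 3844} = \sqrt{3880} = 2 \sqrt{970}$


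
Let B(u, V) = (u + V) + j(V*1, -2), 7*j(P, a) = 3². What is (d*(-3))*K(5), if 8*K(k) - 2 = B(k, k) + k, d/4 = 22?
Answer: -4224/7 ≈ -603.43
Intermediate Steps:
d = 88 (d = 4*22 = 88)
j(P, a) = 9/7 (j(P, a) = (⅐)*3² = (⅐)*9 = 9/7)
B(u, V) = 9/7 + V + u (B(u, V) = (u + V) + 9/7 = (V + u) + 9/7 = 9/7 + V + u)
K(k) = 23/56 + 3*k/8 (K(k) = ¼ + ((9/7 + k + k) + k)/8 = ¼ + ((9/7 + 2*k) + k)/8 = ¼ + (9/7 + 3*k)/8 = ¼ + (9/56 + 3*k/8) = 23/56 + 3*k/8)
(d*(-3))*K(5) = (88*(-3))*(23/56 + (3/8)*5) = -264*(23/56 + 15/8) = -264*16/7 = -4224/7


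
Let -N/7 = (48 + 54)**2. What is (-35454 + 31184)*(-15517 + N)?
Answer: 377233150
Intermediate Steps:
N = -72828 (N = -7*(48 + 54)**2 = -7*102**2 = -7*10404 = -72828)
(-35454 + 31184)*(-15517 + N) = (-35454 + 31184)*(-15517 - 72828) = -4270*(-88345) = 377233150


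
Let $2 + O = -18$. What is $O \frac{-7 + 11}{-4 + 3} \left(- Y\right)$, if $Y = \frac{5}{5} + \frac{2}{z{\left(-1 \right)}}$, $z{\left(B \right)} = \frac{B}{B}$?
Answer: $-240$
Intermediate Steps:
$z{\left(B \right)} = 1$
$O = -20$ ($O = -2 - 18 = -20$)
$Y = 3$ ($Y = \frac{5}{5} + \frac{2}{1} = 5 \cdot \frac{1}{5} + 2 \cdot 1 = 1 + 2 = 3$)
$O \frac{-7 + 11}{-4 + 3} \left(- Y\right) = - 20 \frac{-7 + 11}{-4 + 3} \left(\left(-1\right) 3\right) = - 20 \frac{4}{-1} \left(-3\right) = - 20 \cdot 4 \left(-1\right) \left(-3\right) = \left(-20\right) \left(-4\right) \left(-3\right) = 80 \left(-3\right) = -240$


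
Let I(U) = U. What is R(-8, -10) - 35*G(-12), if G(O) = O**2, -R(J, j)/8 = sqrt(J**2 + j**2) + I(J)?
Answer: -4976 - 16*sqrt(41) ≈ -5078.5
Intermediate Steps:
R(J, j) = -8*J - 8*sqrt(J**2 + j**2) (R(J, j) = -8*(sqrt(J**2 + j**2) + J) = -8*(J + sqrt(J**2 + j**2)) = -8*J - 8*sqrt(J**2 + j**2))
R(-8, -10) - 35*G(-12) = (-8*(-8) - 8*sqrt((-8)**2 + (-10)**2)) - 35*(-12)**2 = (64 - 8*sqrt(64 + 100)) - 35*144 = (64 - 16*sqrt(41)) - 5040 = -4976 - 16*sqrt(41)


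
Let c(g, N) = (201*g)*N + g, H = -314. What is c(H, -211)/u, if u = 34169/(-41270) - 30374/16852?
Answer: -1157694187668700/228668871 ≈ -5.0628e+6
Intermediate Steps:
u = -228668871/86935255 (u = 34169*(-1/41270) - 30374*1/16852 = -34169/41270 - 15187/8426 = -228668871/86935255 ≈ -2.6303)
c(g, N) = g + 201*N*g (c(g, N) = 201*N*g + g = g + 201*N*g)
c(H, -211)/u = (-314*(1 + 201*(-211)))/(-228668871/86935255) = -314*(1 - 42411)*(-86935255/228668871) = -314*(-42410)*(-86935255/228668871) = 13316740*(-86935255/228668871) = -1157694187668700/228668871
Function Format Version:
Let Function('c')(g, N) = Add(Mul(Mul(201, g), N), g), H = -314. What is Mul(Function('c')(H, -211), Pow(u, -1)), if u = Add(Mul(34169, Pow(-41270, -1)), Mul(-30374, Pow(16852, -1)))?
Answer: Rational(-1157694187668700, 228668871) ≈ -5.0628e+6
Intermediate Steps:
u = Rational(-228668871, 86935255) (u = Add(Mul(34169, Rational(-1, 41270)), Mul(-30374, Rational(1, 16852))) = Add(Rational(-34169, 41270), Rational(-15187, 8426)) = Rational(-228668871, 86935255) ≈ -2.6303)
Function('c')(g, N) = Add(g, Mul(201, N, g)) (Function('c')(g, N) = Add(Mul(201, N, g), g) = Add(g, Mul(201, N, g)))
Mul(Function('c')(H, -211), Pow(u, -1)) = Mul(Mul(-314, Add(1, Mul(201, -211))), Pow(Rational(-228668871, 86935255), -1)) = Mul(Mul(-314, Add(1, -42411)), Rational(-86935255, 228668871)) = Mul(Mul(-314, -42410), Rational(-86935255, 228668871)) = Mul(13316740, Rational(-86935255, 228668871)) = Rational(-1157694187668700, 228668871)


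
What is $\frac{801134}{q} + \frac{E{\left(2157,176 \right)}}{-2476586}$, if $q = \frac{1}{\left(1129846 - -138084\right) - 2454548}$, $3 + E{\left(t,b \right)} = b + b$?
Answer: $- \frac{2354341776489052181}{2476586} \approx -9.5064 \cdot 10^{11}$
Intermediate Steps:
$E{\left(t,b \right)} = -3 + 2 b$ ($E{\left(t,b \right)} = -3 + \left(b + b\right) = -3 + 2 b$)
$q = - \frac{1}{1186618}$ ($q = \frac{1}{\left(1129846 + 138084\right) - 2454548} = \frac{1}{1267930 - 2454548} = \frac{1}{-1186618} = - \frac{1}{1186618} \approx -8.4273 \cdot 10^{-7}$)
$\frac{801134}{q} + \frac{E{\left(2157,176 \right)}}{-2476586} = \frac{801134}{- \frac{1}{1186618}} + \frac{-3 + 2 \cdot 176}{-2476586} = 801134 \left(-1186618\right) + \left(-3 + 352\right) \left(- \frac{1}{2476586}\right) = -950640024812 + 349 \left(- \frac{1}{2476586}\right) = -950640024812 - \frac{349}{2476586} = - \frac{2354341776489052181}{2476586}$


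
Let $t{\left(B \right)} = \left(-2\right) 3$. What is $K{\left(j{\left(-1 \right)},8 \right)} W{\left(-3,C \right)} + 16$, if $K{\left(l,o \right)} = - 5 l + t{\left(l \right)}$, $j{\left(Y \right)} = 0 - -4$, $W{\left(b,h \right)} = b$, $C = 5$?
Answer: $94$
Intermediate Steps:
$t{\left(B \right)} = -6$
$j{\left(Y \right)} = 4$ ($j{\left(Y \right)} = 0 + 4 = 4$)
$K{\left(l,o \right)} = -6 - 5 l$ ($K{\left(l,o \right)} = - 5 l - 6 = -6 - 5 l$)
$K{\left(j{\left(-1 \right)},8 \right)} W{\left(-3,C \right)} + 16 = \left(-6 - 20\right) \left(-3\right) + 16 = \left(-26\right) \left(-3\right) + 16 = 78 + 16 = 94$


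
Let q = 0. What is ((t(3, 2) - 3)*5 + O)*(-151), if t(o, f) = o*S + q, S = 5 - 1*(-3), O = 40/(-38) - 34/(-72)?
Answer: -10784873/684 ≈ -15767.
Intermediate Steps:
O = -397/684 (O = 40*(-1/38) - 34*(-1/72) = -20/19 + 17/36 = -397/684 ≈ -0.58041)
S = 8 (S = 5 + 3 = 8)
t(o, f) = 8*o (t(o, f) = o*8 + 0 = 8*o + 0 = 8*o)
((t(3, 2) - 3)*5 + O)*(-151) = ((8*3 - 3)*5 - 397/684)*(-151) = ((24 - 3)*5 - 397/684)*(-151) = (21*5 - 397/684)*(-151) = (105 - 397/684)*(-151) = (71423/684)*(-151) = -10784873/684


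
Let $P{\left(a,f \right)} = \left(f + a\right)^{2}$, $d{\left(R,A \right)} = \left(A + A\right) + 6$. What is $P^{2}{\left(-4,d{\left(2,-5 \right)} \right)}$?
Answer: $4096$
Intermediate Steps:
$d{\left(R,A \right)} = 6 + 2 A$ ($d{\left(R,A \right)} = 2 A + 6 = 6 + 2 A$)
$P{\left(a,f \right)} = \left(a + f\right)^{2}$
$P^{2}{\left(-4,d{\left(2,-5 \right)} \right)} = \left(\left(-4 + \left(6 + 2 \left(-5\right)\right)\right)^{2}\right)^{2} = \left(\left(-4 + \left(6 - 10\right)\right)^{2}\right)^{2} = \left(\left(-4 - 4\right)^{2}\right)^{2} = \left(\left(-8\right)^{2}\right)^{2} = 64^{2} = 4096$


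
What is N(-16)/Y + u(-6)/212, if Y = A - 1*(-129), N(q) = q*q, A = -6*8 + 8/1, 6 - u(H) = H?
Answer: 13835/4717 ≈ 2.9330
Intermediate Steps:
u(H) = 6 - H
A = -40 (A = -48 + 8*1 = -48 + 8 = -40)
N(q) = q**2
Y = 89 (Y = -40 - 1*(-129) = -40 + 129 = 89)
N(-16)/Y + u(-6)/212 = (-16)**2/89 + (6 - 1*(-6))/212 = 256*(1/89) + (6 + 6)*(1/212) = 256/89 + 12*(1/212) = 256/89 + 3/53 = 13835/4717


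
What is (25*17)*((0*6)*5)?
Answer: 0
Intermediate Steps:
(25*17)*((0*6)*5) = 425*(0*5) = 425*0 = 0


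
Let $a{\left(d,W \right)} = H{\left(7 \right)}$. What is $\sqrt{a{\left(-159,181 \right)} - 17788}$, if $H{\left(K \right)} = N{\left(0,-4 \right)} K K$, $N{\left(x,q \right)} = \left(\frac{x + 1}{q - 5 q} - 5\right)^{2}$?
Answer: $\frac{3 i \sqrt{471991}}{16} \approx 128.82 i$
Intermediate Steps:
$N{\left(x,q \right)} = \left(-5 - \frac{1 + x}{4 q}\right)^{2}$ ($N{\left(x,q \right)} = \left(\frac{1 + x}{\left(-4\right) q} - 5\right)^{2} = \left(\left(1 + x\right) \left(- \frac{1}{4 q}\right) - 5\right)^{2} = \left(- \frac{1 + x}{4 q} - 5\right)^{2} = \left(-5 - \frac{1 + x}{4 q}\right)^{2}$)
$H{\left(K \right)} = \frac{6241 K^{2}}{256}$ ($H{\left(K \right)} = \frac{\left(1 + 0 + 20 \left(-4\right)\right)^{2}}{16 \cdot 16} K K = \frac{1}{16} \cdot \frac{1}{16} \left(1 + 0 - 80\right)^{2} K K = \frac{1}{16} \cdot \frac{1}{16} \left(-79\right)^{2} K K = \frac{1}{16} \cdot \frac{1}{16} \cdot 6241 K K = \frac{6241 K}{256} K = \frac{6241 K^{2}}{256}$)
$a{\left(d,W \right)} = \frac{305809}{256}$ ($a{\left(d,W \right)} = \frac{6241 \cdot 7^{2}}{256} = \frac{6241}{256} \cdot 49 = \frac{305809}{256}$)
$\sqrt{a{\left(-159,181 \right)} - 17788} = \sqrt{\frac{305809}{256} - 17788} = \sqrt{- \frac{4247919}{256}} = \frac{3 i \sqrt{471991}}{16}$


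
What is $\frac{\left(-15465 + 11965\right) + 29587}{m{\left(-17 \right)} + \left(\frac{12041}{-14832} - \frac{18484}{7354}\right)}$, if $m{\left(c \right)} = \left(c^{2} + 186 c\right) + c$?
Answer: $- \frac{1422713605968}{157794045061} \approx -9.0163$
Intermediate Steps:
$m{\left(c \right)} = c^{2} + 187 c$
$\frac{\left(-15465 + 11965\right) + 29587}{m{\left(-17 \right)} + \left(\frac{12041}{-14832} - \frac{18484}{7354}\right)} = \frac{\left(-15465 + 11965\right) + 29587}{- 17 \left(187 - 17\right) + \left(\frac{12041}{-14832} - \frac{18484}{7354}\right)} = \frac{-3500 + 29587}{\left(-17\right) 170 + \left(12041 \left(- \frac{1}{14832}\right) - \frac{9242}{3677}\right)} = \frac{26087}{-2890 - \frac{181352101}{54537264}} = \frac{26087}{- \frac{157794045061}{54537264}} = 26087 \left(- \frac{54537264}{157794045061}\right) = - \frac{1422713605968}{157794045061}$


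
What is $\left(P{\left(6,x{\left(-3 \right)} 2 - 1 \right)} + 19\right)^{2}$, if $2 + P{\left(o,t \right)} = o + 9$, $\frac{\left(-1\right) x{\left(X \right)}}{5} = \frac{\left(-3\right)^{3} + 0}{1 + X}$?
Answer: $1024$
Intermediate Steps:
$x{\left(X \right)} = \frac{135}{1 + X}$ ($x{\left(X \right)} = - 5 \frac{\left(-3\right)^{3} + 0}{1 + X} = - 5 \frac{-27 + 0}{1 + X} = - 5 \left(- \frac{27}{1 + X}\right) = \frac{135}{1 + X}$)
$P{\left(o,t \right)} = 7 + o$ ($P{\left(o,t \right)} = -2 + \left(o + 9\right) = -2 + \left(9 + o\right) = 7 + o$)
$\left(P{\left(6,x{\left(-3 \right)} 2 - 1 \right)} + 19\right)^{2} = \left(\left(7 + 6\right) + 19\right)^{2} = \left(13 + 19\right)^{2} = 32^{2} = 1024$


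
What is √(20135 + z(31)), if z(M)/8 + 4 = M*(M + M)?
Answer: √35479 ≈ 188.36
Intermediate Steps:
z(M) = -32 + 16*M² (z(M) = -32 + 8*(M*(M + M)) = -32 + 8*(M*(2*M)) = -32 + 8*(2*M²) = -32 + 16*M²)
√(20135 + z(31)) = √(20135 + (-32 + 16*31²)) = √(20135 + (-32 + 16*961)) = √(20135 + (-32 + 15376)) = √(20135 + 15344) = √35479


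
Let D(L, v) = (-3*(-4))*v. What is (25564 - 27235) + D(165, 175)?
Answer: 429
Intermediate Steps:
D(L, v) = 12*v
(25564 - 27235) + D(165, 175) = (25564 - 27235) + 12*175 = -1671 + 2100 = 429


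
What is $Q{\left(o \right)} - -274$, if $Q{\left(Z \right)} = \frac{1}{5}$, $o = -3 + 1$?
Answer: $\frac{1371}{5} \approx 274.2$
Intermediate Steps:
$o = -2$
$Q{\left(Z \right)} = \frac{1}{5}$
$Q{\left(o \right)} - -274 = \frac{1}{5} - -274 = \frac{1}{5} + 274 = \frac{1371}{5}$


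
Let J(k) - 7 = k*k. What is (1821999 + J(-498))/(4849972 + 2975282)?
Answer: 1035005/3912627 ≈ 0.26453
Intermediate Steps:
J(k) = 7 + k² (J(k) = 7 + k*k = 7 + k²)
(1821999 + J(-498))/(4849972 + 2975282) = (1821999 + (7 + (-498)²))/(4849972 + 2975282) = (1821999 + (7 + 248004))/7825254 = (1821999 + 248011)*(1/7825254) = 2070010*(1/7825254) = 1035005/3912627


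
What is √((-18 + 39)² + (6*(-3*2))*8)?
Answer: 3*√17 ≈ 12.369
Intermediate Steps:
√((-18 + 39)² + (6*(-3*2))*8) = √(21² + (6*(-6))*8) = √(441 - 36*8) = √(441 - 288) = √153 = 3*√17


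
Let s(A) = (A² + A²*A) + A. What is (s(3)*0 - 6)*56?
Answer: -336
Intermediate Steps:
s(A) = A + A² + A³ (s(A) = (A² + A³) + A = A + A² + A³)
(s(3)*0 - 6)*56 = ((3*(1 + 3 + 3²))*0 - 6)*56 = ((3*(1 + 3 + 9))*0 - 6)*56 = ((3*13)*0 - 6)*56 = (39*0 - 6)*56 = (0 - 6)*56 = -6*56 = -336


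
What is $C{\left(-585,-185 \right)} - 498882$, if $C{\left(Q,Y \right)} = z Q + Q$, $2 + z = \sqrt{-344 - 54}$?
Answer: $-498297 - 585 i \sqrt{398} \approx -4.983 \cdot 10^{5} - 11671.0 i$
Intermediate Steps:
$z = -2 + i \sqrt{398}$ ($z = -2 + \sqrt{-344 - 54} = -2 + \sqrt{-398} = -2 + i \sqrt{398} \approx -2.0 + 19.95 i$)
$C{\left(Q,Y \right)} = Q + Q \left(-2 + i \sqrt{398}\right)$ ($C{\left(Q,Y \right)} = \left(-2 + i \sqrt{398}\right) Q + Q = Q \left(-2 + i \sqrt{398}\right) + Q = Q + Q \left(-2 + i \sqrt{398}\right)$)
$C{\left(-585,-185 \right)} - 498882 = - 585 \left(-1 + i \sqrt{398}\right) - 498882 = \left(585 - 585 i \sqrt{398}\right) - 498882 = -498297 - 585 i \sqrt{398}$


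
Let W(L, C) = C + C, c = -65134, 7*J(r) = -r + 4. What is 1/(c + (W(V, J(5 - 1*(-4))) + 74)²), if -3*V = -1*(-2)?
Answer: -49/2933502 ≈ -1.6704e-5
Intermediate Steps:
J(r) = 4/7 - r/7 (J(r) = (-r + 4)/7 = (4 - r)/7 = 4/7 - r/7)
V = -⅔ (V = -(-1)*(-2)/3 = -⅓*2 = -⅔ ≈ -0.66667)
W(L, C) = 2*C
1/(c + (W(V, J(5 - 1*(-4))) + 74)²) = 1/(-65134 + (2*(4/7 - (5 - 1*(-4))/7) + 74)²) = 1/(-65134 + (2*(4/7 - (5 + 4)/7) + 74)²) = 1/(-65134 + (2*(4/7 - ⅐*9) + 74)²) = 1/(-65134 + (2*(4/7 - 9/7) + 74)²) = 1/(-65134 + (2*(-5/7) + 74)²) = 1/(-65134 + (-10/7 + 74)²) = 1/(-65134 + (508/7)²) = 1/(-65134 + 258064/49) = 1/(-2933502/49) = -49/2933502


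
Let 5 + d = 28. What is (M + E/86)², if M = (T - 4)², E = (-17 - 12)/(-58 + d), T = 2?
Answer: 145660761/9060100 ≈ 16.077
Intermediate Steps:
d = 23 (d = -5 + 28 = 23)
E = 29/35 (E = (-17 - 12)/(-58 + 23) = -29/(-35) = -29*(-1/35) = 29/35 ≈ 0.82857)
M = 4 (M = (2 - 4)² = (-2)² = 4)
(M + E/86)² = (4 + (29/35)/86)² = (4 + (29/35)*(1/86))² = (4 + 29/3010)² = (12069/3010)² = 145660761/9060100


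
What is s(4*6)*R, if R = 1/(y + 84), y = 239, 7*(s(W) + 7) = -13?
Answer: -62/2261 ≈ -0.027422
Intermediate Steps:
s(W) = -62/7 (s(W) = -7 + (⅐)*(-13) = -7 - 13/7 = -62/7)
R = 1/323 (R = 1/(239 + 84) = 1/323 ≈ 0.0030960)
s(4*6)*R = -62/7*1/323 = -62/2261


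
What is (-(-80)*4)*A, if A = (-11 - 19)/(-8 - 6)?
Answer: 4800/7 ≈ 685.71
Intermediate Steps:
A = 15/7 (A = -30/(-14) = -30*(-1/14) = 15/7 ≈ 2.1429)
(-(-80)*4)*A = -(-80)*4*(15/7) = -40*(-8)*(15/7) = 320*(15/7) = 4800/7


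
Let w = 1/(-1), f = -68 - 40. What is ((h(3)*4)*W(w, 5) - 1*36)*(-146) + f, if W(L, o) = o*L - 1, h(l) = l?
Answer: 15660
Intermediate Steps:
f = -108
w = -1
W(L, o) = -1 + L*o (W(L, o) = L*o - 1 = -1 + L*o)
((h(3)*4)*W(w, 5) - 1*36)*(-146) + f = ((3*4)*(-1 - 1*5) - 1*36)*(-146) - 108 = (12*(-1 - 5) - 36)*(-146) - 108 = (12*(-6) - 36)*(-146) - 108 = (-72 - 36)*(-146) - 108 = -108*(-146) - 108 = 15768 - 108 = 15660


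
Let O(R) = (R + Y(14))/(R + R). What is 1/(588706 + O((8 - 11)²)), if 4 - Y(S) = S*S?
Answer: 6/3532175 ≈ 1.6987e-6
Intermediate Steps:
Y(S) = 4 - S² (Y(S) = 4 - S*S = 4 - S²)
O(R) = (-192 + R)/(2*R) (O(R) = (R + (4 - 1*14²))/(R + R) = (R + (4 - 1*196))/((2*R)) = (R + (4 - 196))*(1/(2*R)) = (R - 192)*(1/(2*R)) = (-192 + R)*(1/(2*R)) = (-192 + R)/(2*R))
1/(588706 + O((8 - 11)²)) = 1/(588706 + (-192 + (8 - 11)²)/(2*((8 - 11)²))) = 1/(588706 + (-192 + (-3)²)/(2*((-3)²))) = 1/(588706 + (½)*(-192 + 9)/9) = 1/(588706 + (½)*(⅑)*(-183)) = 1/(588706 - 61/6) = 1/(3532175/6) = 6/3532175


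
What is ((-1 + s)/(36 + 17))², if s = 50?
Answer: 2401/2809 ≈ 0.85475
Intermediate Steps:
((-1 + s)/(36 + 17))² = ((-1 + 50)/(36 + 17))² = (49/53)² = 2401/2809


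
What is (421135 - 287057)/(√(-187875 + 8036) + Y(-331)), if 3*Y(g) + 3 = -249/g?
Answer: -11006194864/19703402183 - 14689719758*I*√179839/19703402183 ≈ -0.55859 - 316.17*I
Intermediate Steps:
Y(g) = -1 - 83/g (Y(g) = -1 + (-249/g)/3 = -1 - 83/g)
(421135 - 287057)/(√(-187875 + 8036) + Y(-331)) = (421135 - 287057)/(√(-187875 + 8036) + (-83 - 1*(-331))/(-331)) = 134078/(√(-179839) - (-83 + 331)/331) = 134078/(I*√179839 - 1/331*248) = 134078/(I*√179839 - 248/331) = 134078/(-248/331 + I*√179839)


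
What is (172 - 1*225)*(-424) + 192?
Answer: 22664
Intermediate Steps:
(172 - 1*225)*(-424) + 192 = (172 - 225)*(-424) + 192 = -53*(-424) + 192 = 22472 + 192 = 22664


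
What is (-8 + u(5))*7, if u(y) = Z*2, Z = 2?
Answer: -28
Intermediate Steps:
u(y) = 4 (u(y) = 2*2 = 4)
(-8 + u(5))*7 = (-8 + 4)*7 = -4*7 = -28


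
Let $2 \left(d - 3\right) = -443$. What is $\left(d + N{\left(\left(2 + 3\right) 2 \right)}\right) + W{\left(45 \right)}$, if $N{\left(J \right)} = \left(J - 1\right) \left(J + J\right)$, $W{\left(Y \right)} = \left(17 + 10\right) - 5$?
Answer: $- \frac{33}{2} \approx -16.5$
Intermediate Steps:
$W{\left(Y \right)} = 22$ ($W{\left(Y \right)} = 27 - 5 = 22$)
$N{\left(J \right)} = 2 J \left(-1 + J\right)$ ($N{\left(J \right)} = \left(-1 + J\right) 2 J = 2 J \left(-1 + J\right)$)
$d = - \frac{437}{2}$ ($d = 3 + \frac{1}{2} \left(-443\right) = 3 - \frac{443}{2} = - \frac{437}{2} \approx -218.5$)
$\left(d + N{\left(\left(2 + 3\right) 2 \right)}\right) + W{\left(45 \right)} = \left(- \frac{437}{2} + 2 \left(2 + 3\right) 2 \left(-1 + \left(2 + 3\right) 2\right)\right) + 22 = \left(- \frac{437}{2} + 2 \cdot 5 \cdot 2 \left(-1 + 5 \cdot 2\right)\right) + 22 = \left(- \frac{437}{2} + 2 \cdot 10 \left(-1 + 10\right)\right) + 22 = \left(- \frac{437}{2} + 2 \cdot 10 \cdot 9\right) + 22 = \left(- \frac{437}{2} + 180\right) + 22 = - \frac{77}{2} + 22 = - \frac{33}{2}$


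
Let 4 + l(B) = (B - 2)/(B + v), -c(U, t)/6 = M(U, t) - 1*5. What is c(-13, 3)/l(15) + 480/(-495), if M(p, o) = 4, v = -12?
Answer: 562/33 ≈ 17.030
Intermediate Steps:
c(U, t) = 6 (c(U, t) = -6*(4 - 1*5) = -6*(4 - 5) = -6*(-1) = 6)
l(B) = -4 + (-2 + B)/(-12 + B) (l(B) = -4 + (B - 2)/(B - 12) = -4 + (-2 + B)/(-12 + B))
c(-13, 3)/l(15) + 480/(-495) = 6/(((46 - 3*15)/(-12 + 15))) + 480/(-495) = 6/(((46 - 45)/3)) + 480*(-1/495) = 6/(((⅓)*1)) - 32/33 = 6/(⅓) - 32/33 = 6*3 - 32/33 = 18 - 32/33 = 562/33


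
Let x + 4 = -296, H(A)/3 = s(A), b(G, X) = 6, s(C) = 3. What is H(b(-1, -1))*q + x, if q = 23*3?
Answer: 321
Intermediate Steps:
H(A) = 9 (H(A) = 3*3 = 9)
x = -300 (x = -4 - 296 = -300)
q = 69
H(b(-1, -1))*q + x = 9*69 - 300 = 621 - 300 = 321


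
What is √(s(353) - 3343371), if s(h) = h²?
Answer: I*√3218762 ≈ 1794.1*I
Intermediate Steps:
√(s(353) - 3343371) = √(353² - 3343371) = √(124609 - 3343371) = √(-3218762) = I*√3218762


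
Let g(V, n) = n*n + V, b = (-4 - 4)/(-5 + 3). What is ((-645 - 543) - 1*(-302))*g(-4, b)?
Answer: -10632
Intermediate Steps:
b = 4 (b = -8/(-2) = -8*(-½) = 4)
g(V, n) = V + n² (g(V, n) = n² + V = V + n²)
((-645 - 543) - 1*(-302))*g(-4, b) = ((-645 - 543) - 1*(-302))*(-4 + 4²) = (-1188 + 302)*(-4 + 16) = -886*12 = -10632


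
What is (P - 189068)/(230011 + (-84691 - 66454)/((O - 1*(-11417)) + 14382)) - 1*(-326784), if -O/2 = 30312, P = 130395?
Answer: 523526135052251/1602056844 ≈ 3.2678e+5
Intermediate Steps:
O = -60624 (O = -2*30312 = -60624)
(P - 189068)/(230011 + (-84691 - 66454)/((O - 1*(-11417)) + 14382)) - 1*(-326784) = (130395 - 189068)/(230011 + (-84691 - 66454)/((-60624 - 1*(-11417)) + 14382)) - 1*(-326784) = -58673/(230011 - 151145/((-60624 + 11417) + 14382)) + 326784 = -58673/(230011 - 151145/(-49207 + 14382)) + 326784 = -58673/(230011 - 151145/(-34825)) + 326784 = -58673/(230011 - 151145*(-1/34825)) + 326784 = -58673/(230011 + 30229/6965) + 326784 = -58673/1602056844/6965 + 326784 = -58673*6965/1602056844 + 326784 = -408657445/1602056844 + 326784 = 523526135052251/1602056844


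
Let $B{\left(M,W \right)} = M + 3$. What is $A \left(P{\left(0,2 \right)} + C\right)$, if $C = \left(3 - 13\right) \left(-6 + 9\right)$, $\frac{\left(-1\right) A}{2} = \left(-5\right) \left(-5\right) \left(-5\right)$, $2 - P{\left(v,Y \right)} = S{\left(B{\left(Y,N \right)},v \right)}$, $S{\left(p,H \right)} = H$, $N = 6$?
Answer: $-7000$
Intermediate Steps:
$B{\left(M,W \right)} = 3 + M$
$P{\left(v,Y \right)} = 2 - v$
$A = 250$ ($A = - 2 \left(-5\right) \left(-5\right) \left(-5\right) = - 2 \cdot 25 \left(-5\right) = \left(-2\right) \left(-125\right) = 250$)
$C = -30$ ($C = \left(-10\right) 3 = -30$)
$A \left(P{\left(0,2 \right)} + C\right) = 250 \left(\left(2 - 0\right) - 30\right) = 250 \left(\left(2 + 0\right) - 30\right) = 250 \left(2 - 30\right) = 250 \left(-28\right) = -7000$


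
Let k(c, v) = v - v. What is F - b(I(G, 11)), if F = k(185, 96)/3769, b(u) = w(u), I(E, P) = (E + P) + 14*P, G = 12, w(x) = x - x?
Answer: 0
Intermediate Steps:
w(x) = 0
k(c, v) = 0
I(E, P) = E + 15*P
b(u) = 0
F = 0 (F = 0/3769 = 0*(1/3769) = 0)
F - b(I(G, 11)) = 0 - 1*0 = 0 + 0 = 0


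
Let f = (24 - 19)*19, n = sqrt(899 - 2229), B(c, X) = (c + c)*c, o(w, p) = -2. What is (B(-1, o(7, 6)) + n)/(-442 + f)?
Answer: -2/347 - I*sqrt(1330)/347 ≈ -0.0057637 - 0.1051*I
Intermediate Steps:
B(c, X) = 2*c**2 (B(c, X) = (2*c)*c = 2*c**2)
n = I*sqrt(1330) (n = sqrt(-1330) = I*sqrt(1330) ≈ 36.469*I)
f = 95 (f = 5*19 = 95)
(B(-1, o(7, 6)) + n)/(-442 + f) = (2*(-1)**2 + I*sqrt(1330))/(-442 + 95) = (2*1 + I*sqrt(1330))/(-347) = (2 + I*sqrt(1330))*(-1/347) = -2/347 - I*sqrt(1330)/347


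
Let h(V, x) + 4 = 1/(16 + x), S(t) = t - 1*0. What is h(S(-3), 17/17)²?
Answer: 4489/289 ≈ 15.533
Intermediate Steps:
S(t) = t (S(t) = t + 0 = t)
h(V, x) = -4 + 1/(16 + x)
h(S(-3), 17/17)² = ((-63 - 68/17)/(16 + 17/17))² = ((-63 - 68/17)/(16 + 17*(1/17)))² = ((-63 - 4*1)/(16 + 1))² = ((-63 - 4)/17)² = ((1/17)*(-67))² = (-67/17)² = 4489/289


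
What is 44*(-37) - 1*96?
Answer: -1724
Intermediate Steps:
44*(-37) - 1*96 = -1628 - 96 = -1724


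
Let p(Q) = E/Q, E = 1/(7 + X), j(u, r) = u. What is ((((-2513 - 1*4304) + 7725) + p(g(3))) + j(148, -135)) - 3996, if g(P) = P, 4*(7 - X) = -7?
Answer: -555656/189 ≈ -2940.0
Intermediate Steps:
X = 35/4 (X = 7 - ¼*(-7) = 7 + 7/4 = 35/4 ≈ 8.7500)
E = 4/63 (E = 1/(7 + 35/4) = 1/(63/4) = 4/63 ≈ 0.063492)
p(Q) = 4/(63*Q)
((((-2513 - 1*4304) + 7725) + p(g(3))) + j(148, -135)) - 3996 = ((((-2513 - 1*4304) + 7725) + (4/63)/3) + 148) - 3996 = ((((-2513 - 4304) + 7725) + (4/63)*(⅓)) + 148) - 3996 = (((-6817 + 7725) + 4/189) + 148) - 3996 = ((908 + 4/189) + 148) - 3996 = (171616/189 + 148) - 3996 = 199588/189 - 3996 = -555656/189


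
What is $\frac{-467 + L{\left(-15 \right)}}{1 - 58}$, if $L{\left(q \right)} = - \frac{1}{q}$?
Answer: $\frac{7004}{855} \approx 8.1918$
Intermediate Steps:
$\frac{-467 + L{\left(-15 \right)}}{1 - 58} = \frac{-467 - \frac{1}{-15}}{1 - 58} = \frac{-467 - - \frac{1}{15}}{-57} = \left(-467 + \frac{1}{15}\right) \left(- \frac{1}{57}\right) = \left(- \frac{7004}{15}\right) \left(- \frac{1}{57}\right) = \frac{7004}{855}$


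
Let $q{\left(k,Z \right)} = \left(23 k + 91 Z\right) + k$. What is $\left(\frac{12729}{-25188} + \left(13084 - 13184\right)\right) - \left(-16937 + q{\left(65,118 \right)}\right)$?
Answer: $\frac{38105201}{8396} \approx 4538.5$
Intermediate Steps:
$q{\left(k,Z \right)} = 24 k + 91 Z$
$\left(\frac{12729}{-25188} + \left(13084 - 13184\right)\right) - \left(-16937 + q{\left(65,118 \right)}\right) = \left(\frac{12729}{-25188} + \left(13084 - 13184\right)\right) - \left(-16937 + 1560 + 10738\right) = \left(12729 \left(- \frac{1}{25188}\right) - 100\right) + \left(16937 - \left(1560 + 10738\right)\right) = \left(- \frac{4243}{8396} - 100\right) + \left(16937 - 12298\right) = - \frac{843843}{8396} + \left(16937 - 12298\right) = - \frac{843843}{8396} + 4639 = \frac{38105201}{8396}$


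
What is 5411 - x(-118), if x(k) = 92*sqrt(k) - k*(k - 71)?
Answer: 27713 - 92*I*sqrt(118) ≈ 27713.0 - 999.38*I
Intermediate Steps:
x(k) = 92*sqrt(k) - k*(-71 + k)
5411 - x(-118) = 5411 - (-1*(-118)**2 + 71*(-118) + 92*sqrt(-118)) = 5411 - (-1*13924 - 8378 + 92*(I*sqrt(118))) = 5411 - (-13924 - 8378 + 92*I*sqrt(118)) = 5411 - (-22302 + 92*I*sqrt(118)) = 5411 + (22302 - 92*I*sqrt(118)) = 27713 - 92*I*sqrt(118)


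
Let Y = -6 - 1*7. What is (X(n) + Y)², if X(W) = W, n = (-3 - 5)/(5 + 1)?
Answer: 1849/9 ≈ 205.44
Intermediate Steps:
n = -4/3 (n = -8/6 = -8*⅙ = -4/3 ≈ -1.3333)
Y = -13 (Y = -6 - 7 = -13)
(X(n) + Y)² = (-4/3 - 13)² = (-43/3)² = 1849/9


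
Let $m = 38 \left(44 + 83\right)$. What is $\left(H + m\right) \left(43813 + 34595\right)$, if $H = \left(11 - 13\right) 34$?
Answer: $373065264$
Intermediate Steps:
$H = -68$ ($H = \left(-2\right) 34 = -68$)
$m = 4826$ ($m = 38 \cdot 127 = 4826$)
$\left(H + m\right) \left(43813 + 34595\right) = \left(-68 + 4826\right) \left(43813 + 34595\right) = 4758 \cdot 78408 = 373065264$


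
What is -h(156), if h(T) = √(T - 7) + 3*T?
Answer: -468 - √149 ≈ -480.21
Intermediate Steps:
h(T) = √(-7 + T) + 3*T
-h(156) = -(√(-7 + 156) + 3*156) = -(√149 + 468) = -(468 + √149) = -468 - √149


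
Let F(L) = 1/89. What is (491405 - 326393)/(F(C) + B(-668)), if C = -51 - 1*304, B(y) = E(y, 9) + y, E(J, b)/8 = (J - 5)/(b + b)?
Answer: -132174612/774647 ≈ -170.63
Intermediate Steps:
E(J, b) = 4*(-5 + J)/b (E(J, b) = 8*((J - 5)/(b + b)) = 8*((-5 + J)/((2*b))) = 8*((-5 + J)*(1/(2*b))) = 8*((-5 + J)/(2*b)) = 4*(-5 + J)/b)
B(y) = -20/9 + 13*y/9 (B(y) = 4*(-5 + y)/9 + y = 4*(⅑)*(-5 + y) + y = (-20/9 + 4*y/9) + y = -20/9 + 13*y/9)
C = -355 (C = -51 - 304 = -355)
F(L) = 1/89
(491405 - 326393)/(F(C) + B(-668)) = (491405 - 326393)/(1/89 + (-20/9 + (13/9)*(-668))) = 165012/(1/89 + (-20/9 - 8684/9)) = 165012/(1/89 - 8704/9) = 165012/(-774647/801) = 165012*(-801/774647) = -132174612/774647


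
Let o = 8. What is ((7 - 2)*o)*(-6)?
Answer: -240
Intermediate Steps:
((7 - 2)*o)*(-6) = ((7 - 2)*8)*(-6) = (5*8)*(-6) = 40*(-6) = -240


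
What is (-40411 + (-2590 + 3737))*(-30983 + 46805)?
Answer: -621235008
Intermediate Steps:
(-40411 + (-2590 + 3737))*(-30983 + 46805) = (-40411 + 1147)*15822 = -39264*15822 = -621235008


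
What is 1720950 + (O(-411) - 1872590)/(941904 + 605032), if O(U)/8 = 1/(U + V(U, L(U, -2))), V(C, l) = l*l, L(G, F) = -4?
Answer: 525784033230471/305519860 ≈ 1.7209e+6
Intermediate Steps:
V(C, l) = l**2
O(U) = 8/(16 + U) (O(U) = 8/(U + (-4)**2) = 8/(U + 16) = 8/(16 + U))
1720950 + (O(-411) - 1872590)/(941904 + 605032) = 1720950 + (8/(16 - 411) - 1872590)/(941904 + 605032) = 1720950 + (8/(-395) - 1872590)/1546936 = 1720950 + (8*(-1/395) - 1872590)*(1/1546936) = 1720950 + (-8/395 - 1872590)*(1/1546936) = 1720950 - 739673058/395*1/1546936 = 1720950 - 369836529/305519860 = 525784033230471/305519860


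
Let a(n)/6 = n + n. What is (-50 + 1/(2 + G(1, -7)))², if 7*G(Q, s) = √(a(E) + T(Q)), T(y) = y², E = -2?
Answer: (-422749*I + 69300*√23)/(-173*I + 28*√23) ≈ 2455.4 + 15.192*I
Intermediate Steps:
a(n) = 12*n (a(n) = 6*(n + n) = 6*(2*n) = 12*n)
G(Q, s) = √(-24 + Q²)/7 (G(Q, s) = √(12*(-2) + Q²)/7 = √(-24 + Q²)/7)
(-50 + 1/(2 + G(1, -7)))² = (-50 + 1/(2 + √(-24 + 1²)/7))² = (-50 + 1/(2 + √(-24 + 1)/7))² = (-50 + 1/(2 + √(-23)/7))² = (-50 + 1/(2 + (I*√23)/7))² = (-50 + 1/(2 + I*√23/7))²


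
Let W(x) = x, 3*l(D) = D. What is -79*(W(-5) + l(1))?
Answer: 1106/3 ≈ 368.67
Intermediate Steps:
l(D) = D/3
-79*(W(-5) + l(1)) = -79*(-5 + (⅓)*1) = -79*(-5 + ⅓) = -79*(-14/3) = 1106/3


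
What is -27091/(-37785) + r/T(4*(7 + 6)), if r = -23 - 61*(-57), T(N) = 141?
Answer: 14925469/591965 ≈ 25.213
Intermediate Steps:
r = 3454 (r = -23 + 3477 = 3454)
-27091/(-37785) + r/T(4*(7 + 6)) = -27091/(-37785) + 3454/141 = -27091*(-1/37785) + 3454*(1/141) = 27091/37785 + 3454/141 = 14925469/591965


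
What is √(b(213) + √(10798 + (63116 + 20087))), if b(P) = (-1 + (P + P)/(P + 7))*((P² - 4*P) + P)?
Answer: √(5067909 + 121*√94001)/11 ≈ 205.40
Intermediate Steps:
b(P) = (-1 + 2*P/(7 + P))*(P² - 3*P) (b(P) = (-1 + (2*P)/(7 + P))*(P² - 3*P) = (-1 + 2*P/(7 + P))*(P² - 3*P))
√(b(213) + √(10798 + (63116 + 20087))) = √(213*(21 + 213² - 10*213)/(7 + 213) + √(10798 + (63116 + 20087))) = √(213*(21 + 45369 - 2130)/220 + √(10798 + 83203)) = √(213*(1/220)*43260 + √94001) = √(460719/11 + √94001)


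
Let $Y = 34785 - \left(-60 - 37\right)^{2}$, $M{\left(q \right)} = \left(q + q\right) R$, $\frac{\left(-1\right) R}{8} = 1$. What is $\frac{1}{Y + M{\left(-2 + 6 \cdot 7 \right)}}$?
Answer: $\frac{1}{24736} \approx 4.0427 \cdot 10^{-5}$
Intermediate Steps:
$R = -8$ ($R = \left(-8\right) 1 = -8$)
$M{\left(q \right)} = - 16 q$ ($M{\left(q \right)} = \left(q + q\right) \left(-8\right) = 2 q \left(-8\right) = - 16 q$)
$Y = 25376$ ($Y = 34785 - \left(-97\right)^{2} = 34785 - 9409 = 25376$)
$\frac{1}{Y + M{\left(-2 + 6 \cdot 7 \right)}} = \frac{1}{25376 - 16 \left(-2 + 6 \cdot 7\right)} = \frac{1}{25376 - 16 \left(-2 + 42\right)} = \frac{1}{25376 - 640} = \frac{1}{24736}$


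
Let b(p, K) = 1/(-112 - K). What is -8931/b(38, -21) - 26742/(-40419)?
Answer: 10949798947/13473 ≈ 8.1272e+5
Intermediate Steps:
-8931/b(38, -21) - 26742/(-40419) = -8931/((-1/(112 - 21))) - 26742/(-40419) = -8931/((-1/91)) - 26742*(-1/40419) = -8931/((-1*1/91)) + 8914/13473 = -8931/(-1/91) + 8914/13473 = -8931*(-91) + 8914/13473 = 812721 + 8914/13473 = 10949798947/13473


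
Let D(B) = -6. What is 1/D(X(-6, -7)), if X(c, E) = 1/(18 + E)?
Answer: -⅙ ≈ -0.16667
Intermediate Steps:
1/D(X(-6, -7)) = 1/(-6) = -⅙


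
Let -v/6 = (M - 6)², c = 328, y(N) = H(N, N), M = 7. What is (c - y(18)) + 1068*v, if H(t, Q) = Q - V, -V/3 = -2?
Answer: -6092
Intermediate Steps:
V = 6 (V = -3*(-2) = 6)
H(t, Q) = -6 + Q (H(t, Q) = Q - 1*6 = Q - 6 = -6 + Q)
y(N) = -6 + N
v = -6 (v = -6*(7 - 6)² = -6*1² = -6*1 = -6)
(c - y(18)) + 1068*v = (328 - (-6 + 18)) + 1068*(-6) = (328 - 1*12) - 6408 = (328 - 12) - 6408 = 316 - 6408 = -6092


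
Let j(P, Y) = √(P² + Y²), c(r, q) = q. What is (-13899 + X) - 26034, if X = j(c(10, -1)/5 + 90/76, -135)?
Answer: -39933 + √657957469/190 ≈ -39798.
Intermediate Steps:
X = √657957469/190 (X = √((-1/5 + 90/76)² + (-135)²) = √((-1*⅕ + 90*(1/76))² + 18225) = √((-⅕ + 45/38)² + 18225) = √((187/190)² + 18225) = √(34969/36100 + 18225) = √(657957469/36100) = √657957469/190 ≈ 135.00)
(-13899 + X) - 26034 = (-13899 + √657957469/190) - 26034 = -39933 + √657957469/190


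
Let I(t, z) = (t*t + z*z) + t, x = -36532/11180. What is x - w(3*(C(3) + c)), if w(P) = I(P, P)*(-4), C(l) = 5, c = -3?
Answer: 862907/2795 ≈ 308.73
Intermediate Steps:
x = -9133/2795 (x = -36532*1/11180 = -9133/2795 ≈ -3.2676)
I(t, z) = t + t**2 + z**2 (I(t, z) = (t**2 + z**2) + t = t + t**2 + z**2)
w(P) = -8*P**2 - 4*P (w(P) = (P + P**2 + P**2)*(-4) = (P + 2*P**2)*(-4) = -8*P**2 - 4*P)
x - w(3*(C(3) + c)) = -9133/2795 - 4*3*(5 - 3)*(-1 - 6*(5 - 3)) = -9133/2795 - 4*3*2*(-1 - 6*2) = -9133/2795 - 4*6*(-1 - 2*6) = -9133/2795 - 4*6*(-1 - 12) = -9133/2795 - 4*6*(-13) = -9133/2795 - 1*(-312) = -9133/2795 + 312 = 862907/2795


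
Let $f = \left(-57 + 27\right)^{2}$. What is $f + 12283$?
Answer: $13183$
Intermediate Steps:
$f = 900$ ($f = \left(-30\right)^{2} = 900$)
$f + 12283 = 900 + 12283 = 13183$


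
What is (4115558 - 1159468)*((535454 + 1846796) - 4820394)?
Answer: -7207373096960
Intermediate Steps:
(4115558 - 1159468)*((535454 + 1846796) - 4820394) = 2956090*(2382250 - 4820394) = 2956090*(-2438144) = -7207373096960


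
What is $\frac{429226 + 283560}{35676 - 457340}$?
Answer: $- \frac{356393}{210832} \approx -1.6904$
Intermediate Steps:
$\frac{429226 + 283560}{35676 - 457340} = \frac{712786}{-421664} = 712786 \left(- \frac{1}{421664}\right) = - \frac{356393}{210832}$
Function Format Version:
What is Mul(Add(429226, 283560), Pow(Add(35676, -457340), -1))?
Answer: Rational(-356393, 210832) ≈ -1.6904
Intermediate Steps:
Mul(Add(429226, 283560), Pow(Add(35676, -457340), -1)) = Mul(712786, Pow(-421664, -1)) = Mul(712786, Rational(-1, 421664)) = Rational(-356393, 210832)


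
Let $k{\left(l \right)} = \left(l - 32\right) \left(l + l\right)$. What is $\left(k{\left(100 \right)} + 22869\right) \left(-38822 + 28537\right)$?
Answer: $-375083665$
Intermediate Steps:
$k{\left(l \right)} = 2 l \left(-32 + l\right)$ ($k{\left(l \right)} = \left(-32 + l\right) 2 l = 2 l \left(-32 + l\right)$)
$\left(k{\left(100 \right)} + 22869\right) \left(-38822 + 28537\right) = \left(2 \cdot 100 \left(-32 + 100\right) + 22869\right) \left(-38822 + 28537\right) = \left(2 \cdot 100 \cdot 68 + 22869\right) \left(-10285\right) = \left(13600 + 22869\right) \left(-10285\right) = 36469 \left(-10285\right) = -375083665$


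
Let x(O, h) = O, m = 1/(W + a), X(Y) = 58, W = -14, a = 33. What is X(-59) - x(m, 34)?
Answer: 1101/19 ≈ 57.947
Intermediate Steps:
m = 1/19 (m = 1/(-14 + 33) = 1/19 ≈ 0.052632)
X(-59) - x(m, 34) = 58 - 1*1/19 = 58 - 1/19 = 1101/19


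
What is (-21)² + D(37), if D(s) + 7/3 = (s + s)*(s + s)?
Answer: 17744/3 ≈ 5914.7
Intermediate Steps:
D(s) = -7/3 + 4*s² (D(s) = -7/3 + (s + s)*(s + s) = -7/3 + (2*s)*(2*s) = -7/3 + 4*s²)
(-21)² + D(37) = (-21)² + (-7/3 + 4*37²) = 441 + (-7/3 + 4*1369) = 441 + (-7/3 + 5476) = 441 + 16421/3 = 17744/3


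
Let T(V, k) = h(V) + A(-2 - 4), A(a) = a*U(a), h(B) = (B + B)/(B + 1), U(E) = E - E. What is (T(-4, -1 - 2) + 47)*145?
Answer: 21605/3 ≈ 7201.7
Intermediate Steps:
U(E) = 0
h(B) = 2*B/(1 + B) (h(B) = (2*B)/(1 + B) = 2*B/(1 + B))
A(a) = 0 (A(a) = a*0 = 0)
T(V, k) = 2*V/(1 + V) (T(V, k) = 2*V/(1 + V) + 0 = 2*V/(1 + V))
(T(-4, -1 - 2) + 47)*145 = (2*(-4)/(1 - 4) + 47)*145 = (2*(-4)/(-3) + 47)*145 = (2*(-4)*(-⅓) + 47)*145 = (8/3 + 47)*145 = (149/3)*145 = 21605/3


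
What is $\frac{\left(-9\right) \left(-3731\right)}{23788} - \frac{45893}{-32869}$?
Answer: $\frac{2195410835}{781887772} \approx 2.8078$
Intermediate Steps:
$\frac{\left(-9\right) \left(-3731\right)}{23788} - \frac{45893}{-32869} = 33579 \cdot \frac{1}{23788} - - \frac{45893}{32869} = \frac{33579}{23788} + \frac{45893}{32869} = \frac{2195410835}{781887772}$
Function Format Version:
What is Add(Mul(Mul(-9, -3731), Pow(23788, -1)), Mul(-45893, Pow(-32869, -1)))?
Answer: Rational(2195410835, 781887772) ≈ 2.8078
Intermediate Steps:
Add(Mul(Mul(-9, -3731), Pow(23788, -1)), Mul(-45893, Pow(-32869, -1))) = Add(Mul(33579, Rational(1, 23788)), Mul(-45893, Rational(-1, 32869))) = Add(Rational(33579, 23788), Rational(45893, 32869)) = Rational(2195410835, 781887772)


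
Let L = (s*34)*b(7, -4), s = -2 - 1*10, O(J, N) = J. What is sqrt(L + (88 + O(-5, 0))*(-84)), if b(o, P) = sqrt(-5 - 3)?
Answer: 2*sqrt(-1743 - 204*I*sqrt(2)) ≈ 6.8869 - 83.782*I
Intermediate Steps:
b(o, P) = 2*I*sqrt(2) (b(o, P) = sqrt(-8) = 2*I*sqrt(2))
s = -12 (s = -2 - 10 = -12)
L = -816*I*sqrt(2) (L = (-12*34)*(2*I*sqrt(2)) = -816*I*sqrt(2) ≈ -1154.0*I)
sqrt(L + (88 + O(-5, 0))*(-84)) = sqrt(-816*I*sqrt(2) + (88 - 5)*(-84)) = sqrt(-816*I*sqrt(2) + 83*(-84)) = sqrt(-816*I*sqrt(2) - 6972) = sqrt(-6972 - 816*I*sqrt(2))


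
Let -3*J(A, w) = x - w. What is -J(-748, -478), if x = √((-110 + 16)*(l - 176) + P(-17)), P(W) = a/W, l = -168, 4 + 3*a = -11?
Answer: 478/3 + √9345189/51 ≈ 219.27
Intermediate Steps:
a = -5 (a = -4/3 + (⅓)*(-11) = -4/3 - 11/3 = -5)
P(W) = -5/W
x = √9345189/17 (x = √((-110 + 16)*(-168 - 176) - 5/(-17)) = √(-94*(-344) - 5*(-1/17)) = √(32336 + 5/17) = √(549717/17) = √9345189/17 ≈ 179.82)
J(A, w) = -√9345189/51 + w/3 (J(A, w) = -(√9345189/17 - w)/3 = -(-w + √9345189/17)/3 = -√9345189/51 + w/3)
-J(-748, -478) = -(-√9345189/51 + (⅓)*(-478)) = -(-√9345189/51 - 478/3) = -(-478/3 - √9345189/51) = 478/3 + √9345189/51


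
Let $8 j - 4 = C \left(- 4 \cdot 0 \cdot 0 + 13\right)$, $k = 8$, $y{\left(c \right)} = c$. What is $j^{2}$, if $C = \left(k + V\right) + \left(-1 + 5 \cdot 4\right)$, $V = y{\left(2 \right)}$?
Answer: $\frac{145161}{64} \approx 2268.1$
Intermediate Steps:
$V = 2$
$C = 29$ ($C = \left(8 + 2\right) + \left(-1 + 5 \cdot 4\right) = 10 + \left(-1 + 20\right) = 10 + 19 = 29$)
$j = \frac{381}{8}$ ($j = \frac{1}{2} + \frac{29 \left(- 4 \cdot 0 \cdot 0 + 13\right)}{8} = \frac{1}{2} + \frac{29 \left(\left(-4\right) 0 + 13\right)}{8} = \frac{1}{2} + \frac{29 \left(0 + 13\right)}{8} = \frac{1}{2} + \frac{29 \cdot 13}{8} = \frac{1}{2} + \frac{1}{8} \cdot 377 = \frac{1}{2} + \frac{377}{8} = \frac{381}{8} \approx 47.625$)
$j^{2} = \left(\frac{381}{8}\right)^{2} = \frac{145161}{64}$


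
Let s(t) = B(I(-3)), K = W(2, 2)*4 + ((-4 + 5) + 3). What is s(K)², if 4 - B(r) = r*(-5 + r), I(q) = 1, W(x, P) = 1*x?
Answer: 64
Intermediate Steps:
W(x, P) = x
K = 12 (K = 2*4 + ((-4 + 5) + 3) = 8 + (1 + 3) = 8 + 4 = 12)
B(r) = 4 - r*(-5 + r)
s(t) = 8 (s(t) = 4 - 1*1² + 5*1 = 4 - 1*1 + 5 = 4 - 1 + 5 = 8)
s(K)² = 8² = 64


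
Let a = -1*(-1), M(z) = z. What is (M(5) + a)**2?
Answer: 36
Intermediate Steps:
a = 1
(M(5) + a)**2 = (5 + 1)**2 = 6**2 = 36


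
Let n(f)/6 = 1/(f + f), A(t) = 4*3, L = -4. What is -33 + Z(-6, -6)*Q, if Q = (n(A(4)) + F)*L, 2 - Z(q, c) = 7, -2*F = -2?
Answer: -8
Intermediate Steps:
F = 1 (F = -½*(-2) = 1)
A(t) = 12
n(f) = 3/f (n(f) = 6/(f + f) = 6/((2*f)) = 6*(1/(2*f)) = 3/f)
Z(q, c) = -5 (Z(q, c) = 2 - 1*7 = 2 - 7 = -5)
Q = -5 (Q = (3/12 + 1)*(-4) = (3*(1/12) + 1)*(-4) = (¼ + 1)*(-4) = (5/4)*(-4) = -5)
-33 + Z(-6, -6)*Q = -33 - 5*(-5) = -33 + 25 = -8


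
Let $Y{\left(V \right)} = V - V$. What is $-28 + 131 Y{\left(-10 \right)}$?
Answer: $-28$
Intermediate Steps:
$Y{\left(V \right)} = 0$
$-28 + 131 Y{\left(-10 \right)} = -28 + 131 \cdot 0 = -28 + 0 = -28$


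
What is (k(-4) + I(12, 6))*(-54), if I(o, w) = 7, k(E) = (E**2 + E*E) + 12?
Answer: -2754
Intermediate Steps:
k(E) = 12 + 2*E**2 (k(E) = (E**2 + E**2) + 12 = 2*E**2 + 12 = 12 + 2*E**2)
(k(-4) + I(12, 6))*(-54) = ((12 + 2*(-4)**2) + 7)*(-54) = ((12 + 2*16) + 7)*(-54) = ((12 + 32) + 7)*(-54) = (44 + 7)*(-54) = 51*(-54) = -2754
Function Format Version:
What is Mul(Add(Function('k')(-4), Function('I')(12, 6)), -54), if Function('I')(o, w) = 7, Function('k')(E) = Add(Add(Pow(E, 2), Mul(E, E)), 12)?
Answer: -2754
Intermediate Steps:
Function('k')(E) = Add(12, Mul(2, Pow(E, 2))) (Function('k')(E) = Add(Add(Pow(E, 2), Pow(E, 2)), 12) = Add(Mul(2, Pow(E, 2)), 12) = Add(12, Mul(2, Pow(E, 2))))
Mul(Add(Function('k')(-4), Function('I')(12, 6)), -54) = Mul(Add(Add(12, Mul(2, Pow(-4, 2))), 7), -54) = Mul(Add(Add(12, Mul(2, 16)), 7), -54) = Mul(Add(Add(12, 32), 7), -54) = Mul(Add(44, 7), -54) = Mul(51, -54) = -2754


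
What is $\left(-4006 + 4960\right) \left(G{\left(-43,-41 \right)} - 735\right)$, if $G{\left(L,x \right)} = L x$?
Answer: $980712$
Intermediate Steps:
$\left(-4006 + 4960\right) \left(G{\left(-43,-41 \right)} - 735\right) = \left(-4006 + 4960\right) \left(\left(-43\right) \left(-41\right) - 735\right) = 954 \left(1763 - 735\right) = 954 \cdot 1028 = 980712$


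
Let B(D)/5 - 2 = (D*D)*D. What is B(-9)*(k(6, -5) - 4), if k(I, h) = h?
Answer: 32715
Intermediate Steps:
B(D) = 10 + 5*D³ (B(D) = 10 + 5*((D*D)*D) = 10 + 5*(D²*D) = 10 + 5*D³)
B(-9)*(k(6, -5) - 4) = (10 + 5*(-9)³)*(-5 - 4) = (10 + 5*(-729))*(-9) = (10 - 3645)*(-9) = -3635*(-9) = 32715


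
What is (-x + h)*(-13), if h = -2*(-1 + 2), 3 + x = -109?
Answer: -1430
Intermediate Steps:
x = -112 (x = -3 - 109 = -112)
h = -2 (h = -2*1 = -2)
(-x + h)*(-13) = (-1*(-112) - 2)*(-13) = (112 - 2)*(-13) = 110*(-13) = -1430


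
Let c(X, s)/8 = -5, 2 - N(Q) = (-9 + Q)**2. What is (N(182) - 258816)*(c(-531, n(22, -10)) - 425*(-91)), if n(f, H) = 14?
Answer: -11155585805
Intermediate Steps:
N(Q) = 2 - (-9 + Q)**2
c(X, s) = -40 (c(X, s) = 8*(-5) = -40)
(N(182) - 258816)*(c(-531, n(22, -10)) - 425*(-91)) = ((2 - (-9 + 182)**2) - 258816)*(-40 - 425*(-91)) = ((2 - 1*173**2) - 258816)*(-40 + 38675) = ((2 - 1*29929) - 258816)*38635 = ((2 - 29929) - 258816)*38635 = (-29927 - 258816)*38635 = -288743*38635 = -11155585805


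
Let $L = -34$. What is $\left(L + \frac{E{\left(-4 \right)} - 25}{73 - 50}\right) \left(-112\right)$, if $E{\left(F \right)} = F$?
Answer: $\frac{90832}{23} \approx 3949.2$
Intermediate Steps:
$\left(L + \frac{E{\left(-4 \right)} - 25}{73 - 50}\right) \left(-112\right) = \left(-34 + \frac{-4 - 25}{73 - 50}\right) \left(-112\right) = \left(-34 - \frac{29}{23}\right) \left(-112\right) = \left(- \frac{811}{23}\right) \left(-112\right) = \frac{90832}{23}$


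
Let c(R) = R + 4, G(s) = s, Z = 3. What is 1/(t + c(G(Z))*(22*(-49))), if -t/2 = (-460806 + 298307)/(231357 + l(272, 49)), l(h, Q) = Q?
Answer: -115703/872932339 ≈ -0.00013255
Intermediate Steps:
c(R) = 4 + R
t = 162499/115703 (t = -2*(-460806 + 298307)/(231357 + 49) = -(-324998)/231406 = -2*(-162499/231406) = 162499/115703 ≈ 1.4044)
1/(t + c(G(Z))*(22*(-49))) = 1/(162499/115703 + (4 + 3)*(22*(-49))) = 1/(162499/115703 + 7*(-1078)) = 1/(162499/115703 - 7546) = 1/(-872932339/115703) = -115703/872932339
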